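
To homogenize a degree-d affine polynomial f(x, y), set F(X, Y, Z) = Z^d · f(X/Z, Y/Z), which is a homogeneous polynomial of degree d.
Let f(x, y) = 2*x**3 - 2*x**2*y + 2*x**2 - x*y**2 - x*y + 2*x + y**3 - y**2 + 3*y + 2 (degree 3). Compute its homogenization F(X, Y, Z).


F(X, Y, Z) = 2*X**3 - 2*X**2*Y + 2*X**2*Z - X*Y**2 - X*Y*Z + 2*X*Z**2 + Y**3 - Y**2*Z + 3*Y*Z**2 + 2*Z**3

deg(f) = 3.
Substitute x = X/Z, y = Y/Z into f, then multiply by Z^3.
  monomial 2·x^3·y^0 ↦ 2·X^3·Y^0·Z^0.
  monomial -2·x^2·y^1 ↦ -2·X^2·Y^1·Z^0.
  monomial 2·x^2·y^0 ↦ 2·X^2·Y^0·Z^1.
  monomial -1·x^1·y^2 ↦ -1·X^1·Y^2·Z^0.
  monomial -1·x^1·y^1 ↦ -1·X^1·Y^1·Z^1.
  monomial 2·x^1·y^0 ↦ 2·X^1·Y^0·Z^2.
  monomial 1·x^0·y^3 ↦ 1·X^0·Y^3·Z^0.
  monomial -1·x^0·y^2 ↦ -1·X^0·Y^2·Z^1.
  monomial 3·x^0·y^1 ↦ 3·X^0·Y^1·Z^2.
  monomial 2·x^0·y^0 ↦ 2·X^0·Y^0·Z^3.
Collecting: F(X, Y, Z) = 2*X**3 - 2*X**2*Y + 2*X**2*Z - X*Y**2 - X*Y*Z + 2*X*Z**2 + Y**3 - Y**2*Z + 3*Y*Z**2 + 2*Z**3.


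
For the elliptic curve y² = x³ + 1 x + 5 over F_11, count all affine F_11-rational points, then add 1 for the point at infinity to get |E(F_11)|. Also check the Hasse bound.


Affine points = {(0, 4), (0, 7), (2, 2), (2, 9), (5, 5), (5, 6), (7, 5), (7, 6), (10, 5), (10, 6)}; affine count = 10; |E(F_11)| = 11.

Discriminant check: Δ ∝ 4a³ + 27b² = 4·1³ + 27·5² = 4·1 + 27·25 ≡ 8 (mod 11). Nonzero ⇒ E is nonsingular.
For each x ∈ F_11, compute rhs = x³ + 1·x + 5 mod 11, then count y ∈ F_11 with y² ≡ rhs.
  x = 0: rhs = 5, matching y values: 4, 7 (2 points).
  x = 1: rhs = 7, matching y values: none (0 points).
  x = 2: rhs = 4, matching y values: 2, 9 (2 points).
  x = 3: rhs = 2, matching y values: none (0 points).
  x = 4: rhs = 7, matching y values: none (0 points).
  x = 5: rhs = 3, matching y values: 5, 6 (2 points).
  x = 6: rhs = 7, matching y values: none (0 points).
  x = 7: rhs = 3, matching y values: 5, 6 (2 points).
  x = 8: rhs = 8, matching y values: none (0 points).
  x = 9: rhs = 6, matching y values: none (0 points).
  x = 10: rhs = 3, matching y values: 5, 6 (2 points).
Total affine count: 10.
Full point count |E(F_11)| = 10 + 1 = 11.
Hasse bound: |11 − (11+1)| = |-1| = 1 ≤ 2√11 ≈ 6.6332 ✓.


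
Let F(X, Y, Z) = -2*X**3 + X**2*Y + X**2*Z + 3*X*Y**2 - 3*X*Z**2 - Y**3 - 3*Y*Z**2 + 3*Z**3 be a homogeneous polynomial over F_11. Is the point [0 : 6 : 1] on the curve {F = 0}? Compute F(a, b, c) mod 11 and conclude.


F(0,6,1) ≡ 0 (mod 11); P is on the curve.

Evaluate F(0, 6, 1) term-by-term (mod 11).
  -2*X**3 ↦ -2·0·1·1 = 0
  X**2*Y ↦ 1·0·6·1 = 0
  X**2*Z ↦ 1·0·1·1 = 0
  3*X*Y**2 ↦ 3·0·36·1 = 0
  -3*X*Z**2 ↦ -3·0·1·1 = 0
  -Y**3 ↦ -1·1·216·1 = -216
  -3*Y*Z**2 ↦ -3·1·6·1 = -18
  3*Z**3 ↦ 3·1·1·1 = 3
Sum: F(0, 6, 1) = (0) + (0) + (0) + (0) + (0) + (-216) + (-18) + (3) = -231.
Reducing mod 11: -231 ≡ 0 (mod 11).
Since F(a, b, c) ≡ 0 (mod 11), P lies on the curve.


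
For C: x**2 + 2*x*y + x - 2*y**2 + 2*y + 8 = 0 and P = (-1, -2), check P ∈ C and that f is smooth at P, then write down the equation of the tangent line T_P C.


Tangent line at P: -5*x + 8*y + 11 = 0.

Step 1: f(-1, -2) = 0, so P lies on C.
Step 2: partial derivatives
  f_x(x, y) = 2*x + 2*y + 1, f_y(x, y) = 2*x - 4*y + 2.
  f_x(P) = -5, f_y(P) = 8 (gradient nonzero, so P is smooth).
Step 3: tangent line at P: -5·(x − -1) + 8·(y − -2) = 0.
Expanding: -5*x + 8*y + 11 = 0.


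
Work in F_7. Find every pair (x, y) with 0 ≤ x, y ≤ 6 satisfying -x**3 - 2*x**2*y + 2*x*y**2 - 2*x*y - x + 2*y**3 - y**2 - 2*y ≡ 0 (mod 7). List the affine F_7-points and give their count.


Affine F_7-points: {(0, 0), (2, 5), (3, 1), (4, 3), (4, 5), (4, 6), (5, 5)}; count = 7.

For each of the 49 pairs (x, y) ∈ F_7², evaluate f(x, y) mod 7. Record the zeros.
  x = 0: [0↦0, 1↦6, 2↦1, 3↦4, 4↦6, 5↦5, 6↦6]  zeros at y ∈ {0}
  x = 1: [0↦5, 1↦2, 2↦6, 3↦1, 4↦6, 5↦5, 6↦3]  zeros at y ∈ ∅
  x = 2: [0↦4, 1↦2, 2↦4, 3↦1, 4↦5, 5↦0, 6↦5]  zeros at y ∈ {5}
  x = 3: [0↦5, 1↦0, 2↦3, 3↦5, 4↦4, 5↦5, 6↦6]  zeros at y ∈ {1}
  x = 4: [0↦2, 1↦4, 2↦4, 3↦0, 4↦4, 5↦0, 6↦0]  zeros at y ∈ {3, 5, 6}
  x = 5: [0↦3, 1↦1, 2↦1, 3↦1, 4↦6, 5↦0, 6↦2]  zeros at y ∈ {5}
  x = 6: [0↦2, 1↦6, 2↦2, 3↦2, 4↦4, 5↦6, 6↦6]  zeros at y ∈ ∅
Collecting zeros: affine points = {(0, 0), (2, 5), (3, 1), (4, 3), (4, 5), (4, 6), (5, 5)}.
Total count |C(F_7)_aff| = 7.


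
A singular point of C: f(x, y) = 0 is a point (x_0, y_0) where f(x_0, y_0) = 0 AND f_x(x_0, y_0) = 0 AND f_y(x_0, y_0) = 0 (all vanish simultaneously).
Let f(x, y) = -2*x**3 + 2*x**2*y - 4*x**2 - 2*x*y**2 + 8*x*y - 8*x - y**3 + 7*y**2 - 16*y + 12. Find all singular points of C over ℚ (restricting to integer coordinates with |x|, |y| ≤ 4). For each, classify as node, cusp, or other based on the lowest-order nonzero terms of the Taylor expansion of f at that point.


Singular points: {(0, 2)}; classification: cusp.

Compute partial derivatives:
  f_x = -6*x**2 + 4*x*y - 8*x - 2*y**2 + 8*y - 8.
  f_y = 2*x**2 - 4*x*y + 8*x - 3*y**2 + 14*y - 16.
Scan x_0 ∈ {−4, ..., 4}. For each x_0, f_y(x_0, y) is a polynomial in y; find its integer roots y ∈ {−4, ..., 4}, then test f_x and f at those candidates.
  x = -4: f_y(-4, y) = -3*y**2 + 30*y - 16; no integer root y with |y| ≤ 4.
  x = -3: f_y(-3, y) = -3*y**2 + 26*y - 22; no integer root y with |y| ≤ 4.
  x = -2: f_y(-2, y) = -3*y**2 + 22*y - 24; no integer root y with |y| ≤ 4.
  x = -1: f_y(-1, y) = -3*y**2 + 18*y - 22; no integer root y with |y| ≤ 4.
  x = 0: f_y(0, y) = -3*y**2 + 14*y - 16; vanishes at y ∈ {2}. (0, 2): f_x = 0, f = 0 — SINGULAR.
  x = 1: f_y(1, y) = -3*y**2 + 10*y - 6; no integer root y with |y| ≤ 4.
  x = 2: f_y(2, y) = -3*y**2 + 6*y + 8; no integer root y with |y| ≤ 4.
  x = 3: f_y(3, y) = -3*y**2 + 2*y + 26; no integer root y with |y| ≤ 4.
  x = 4: f_y(4, y) = -3*y**2 - 2*y + 48; no integer root y with |y| ≤ 4.
Only singular point on the grid: (0, 2).
Classify: substitute x = 0 + u, y = 2 + v and expand: f = -2*u**3 + 2*u**2*v - 2*u*v**2 - v**3 + v**2.
No constant or linear terms (consistent with a singular point). Quadratic part: v**2. Cubic part: -2*u**3 + 2*u**2*v - 2*u*v**2 - v**3.
The quadratic part v**2 is a perfect square, so there is a single (double) tangent line v = 0, i.e. y = 2. Restricting the cubic part to that line (v = 0) leaves -2*u**3 ≠ 0, so f is not divisible by v and the branch is v² ≈ 2*u**3 to lowest order — this is a cusp.
Classification: cusp.


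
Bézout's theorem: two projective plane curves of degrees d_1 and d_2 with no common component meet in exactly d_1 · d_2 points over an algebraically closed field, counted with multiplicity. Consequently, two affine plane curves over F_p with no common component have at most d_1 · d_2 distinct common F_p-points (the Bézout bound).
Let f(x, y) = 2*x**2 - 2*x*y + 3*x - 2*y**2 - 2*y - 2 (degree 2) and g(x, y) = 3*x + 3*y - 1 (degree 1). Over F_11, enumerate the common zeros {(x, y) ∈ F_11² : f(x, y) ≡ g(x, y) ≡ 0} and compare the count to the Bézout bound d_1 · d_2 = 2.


Common zeros: ∅; count = 0; Bézout bound = 2.

deg(f) = 2, deg(g) = 1, so Bézout bound = 2.
Scan x ∈ F_11. For each x, list the y ∈ F_11 with f(x, y) ≡ 0 and those with g(x, y) ≡ 0 (mod 11); the common zeros in that column are the intersection.
  x = 0: f ≡ 0 at y ∈ ∅; g ≡ 0 at y ∈ {4}; common: ∅.
  x = 1: f ≡ 0 at y ∈ ∅; g ≡ 0 at y ∈ {3}; common: ∅.
  x = 2: f ≡ 0 at y ∈ {4}; g ≡ 0 at y ∈ {2}; common: ∅.
  x = 3: f ≡ 0 at y ∈ {9}; g ≡ 0 at y ∈ {1}; common: ∅.
  x = 4: f ≡ 0 at y ∈ ∅; g ≡ 0 at y ∈ {0}; common: ∅.
  x = 5: f ≡ 0 at y ∈ ∅; g ≡ 0 at y ∈ {10}; common: ∅.
  x = 6: f ≡ 0 at y ∈ {0, 4}; g ≡ 0 at y ∈ {9}; common: ∅.
  x = 7: f ≡ 0 at y ∈ {1, 2}; g ≡ 0 at y ∈ {8}; common: ∅.
  x = 8: f ≡ 0 at y ∈ ∅; g ≡ 0 at y ∈ {7}; common: ∅.
  x = 9: f ≡ 0 at y ∈ {0, 1}; g ≡ 0 at y ∈ {6}; common: ∅.
  x = 10: f ≡ 0 at y ∈ {2, 9}; g ≡ 0 at y ∈ {5}; common: ∅.
Collecting: common zeros = ∅, so the count is 0.
Comparison with the Bézout bound: 0 ≤ 2 = deg(f)·deg(g), as expected for curves with no common component (the affine F_11-count falls short of the bound because intersections may lie at infinity, over extension fields, or carry multiplicity).


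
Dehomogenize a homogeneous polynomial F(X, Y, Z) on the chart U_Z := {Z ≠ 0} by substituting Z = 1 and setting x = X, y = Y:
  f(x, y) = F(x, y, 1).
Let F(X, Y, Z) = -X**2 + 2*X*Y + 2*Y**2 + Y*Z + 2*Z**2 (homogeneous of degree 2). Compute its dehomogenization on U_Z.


f(x, y) = -x**2 + 2*x*y + 2*y**2 + y + 2

On U_Z we set Z = 1. Each monomial c·X^i·Y^j·Z^k in F becomes c·x^i·y^j·1^k = c·x^i·y^j.
Substituting Z = 1: F(X, Y, 1) = -x**2 + 2*x*y + 2*y**2 + y + 2.
Note: deg(f) ≤ deg(F) = 2; strict inequality happens when F is divisible by Z (lost terms).


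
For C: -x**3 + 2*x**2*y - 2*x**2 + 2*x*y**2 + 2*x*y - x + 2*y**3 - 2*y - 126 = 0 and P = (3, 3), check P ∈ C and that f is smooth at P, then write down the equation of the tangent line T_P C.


Tangent line at P: 20*x + 112*y - 396 = 0.

Step 1: f(3, 3) = 0, so P lies on C.
Step 2: partial derivatives
  f_x(x, y) = -3*x**2 + 4*x*y - 4*x + 2*y**2 + 2*y - 1, f_y(x, y) = 2*x**2 + 4*x*y + 2*x + 6*y**2 - 2.
  f_x(P) = 20, f_y(P) = 112 (gradient nonzero, so P is smooth).
Step 3: tangent line at P: 20·(x − 3) + 112·(y − 3) = 0.
Expanding: 20*x + 112*y - 396 = 0.


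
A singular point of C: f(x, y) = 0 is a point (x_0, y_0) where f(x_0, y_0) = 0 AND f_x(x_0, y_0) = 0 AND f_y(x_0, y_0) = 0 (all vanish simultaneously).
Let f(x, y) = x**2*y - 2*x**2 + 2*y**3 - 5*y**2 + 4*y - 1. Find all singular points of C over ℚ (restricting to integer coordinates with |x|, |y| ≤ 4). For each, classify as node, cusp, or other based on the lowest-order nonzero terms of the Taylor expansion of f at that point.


Singular points: {(0, 1)}; classification: node.

Compute partial derivatives:
  f_x = 2*x*y - 4*x.
  f_y = x**2 + 6*y**2 - 10*y + 4.
Scan x_0 ∈ {−4, ..., 4}. For each x_0, f_y(x_0, y) is a polynomial in y; find its integer roots y ∈ {−4, ..., 4}, then test f_x and f at those candidates.
  x = -4: f_y(-4, y) = 6*y**2 - 10*y + 20; no integer root y with |y| ≤ 4.
  x = -3: f_y(-3, y) = 6*y**2 - 10*y + 13; no integer root y with |y| ≤ 4.
  x = -2: f_y(-2, y) = 6*y**2 - 10*y + 8; no integer root y with |y| ≤ 4.
  x = -1: f_y(-1, y) = 6*y**2 - 10*y + 5; no integer root y with |y| ≤ 4.
  x = 0: f_y(0, y) = 6*y**2 - 10*y + 4; vanishes at y ∈ {1}. (0, 1): f_x = 0, f = 0 — SINGULAR.
  x = 1: f_y(1, y) = 6*y**2 - 10*y + 5; no integer root y with |y| ≤ 4.
  x = 2: f_y(2, y) = 6*y**2 - 10*y + 8; no integer root y with |y| ≤ 4.
  x = 3: f_y(3, y) = 6*y**2 - 10*y + 13; no integer root y with |y| ≤ 4.
  x = 4: f_y(4, y) = 6*y**2 - 10*y + 20; no integer root y with |y| ≤ 4.
Only singular point on the grid: (0, 1).
Classify: substitute x = 0 + u, y = 1 + v and expand: f = u**2*v - u**2 + 2*v**3 + v**2.
No constant or linear terms (consistent with a singular point). Quadratic part: -u**2 + v**2. Cubic part: u**2*v + 2*v**3.
The quadratic part v**2 - u**2 = (v − u)(v + u) splits into two distinct linear factors, so there are two distinct tangent lines y − 1 = ±(x − 0) — this is a node (ordinary double point).
Classification: node.


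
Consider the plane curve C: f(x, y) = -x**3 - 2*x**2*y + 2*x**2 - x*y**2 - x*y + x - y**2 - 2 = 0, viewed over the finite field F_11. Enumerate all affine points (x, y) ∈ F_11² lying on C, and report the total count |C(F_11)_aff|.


Affine F_11-points: {(0, 3), (0, 8), (1, 0), (1, 4), (2, 0), (2, 4), (3, 1), (3, 2), (4, 8), (4, 9), (7, 3), (7, 10), (8, 6), (8, 7), (10, 0)}; count = 15.

For each of the 121 pairs (x, y) ∈ F_11², evaluate f(x, y) mod 11. Record the zeros.
  x = 0: [0↦9, 1↦8, 2↦5, 3↦0, 4↦4, 5↦6, 6↦6, 7↦4, 8↦0, 9↦5, 10↦8]  zeros at y ∈ {3, 8}
  x = 1: [0↦0, 1↦6, 2↦8, 3↦6, 4↦0, 5↦1, 6↦9, 7↦2, 8↦2, 9↦9, 10↦1]  zeros at y ∈ {0, 4}
  x = 2: [0↦0, 1↦9, 2↦1, 3↦9, 4↦0, 5↦7, 6↦8, 7↦3, 8↦3, 9↦8, 10↦7]  zeros at y ∈ {0, 4}
  x = 3: [0↦3, 1↦0, 2↦0, 3↦3, 4↦9, 5↦7, 6↦8, 7↦1, 8↦8, 9↦7, 10↦9]  zeros at y ∈ {1, 2}
  x = 4: [0↦3, 1↦6, 2↦10, 3↦4, 4↦10, 5↦6, 6↦3, 7↦1, 8↦0, 9↦0, 10↦1]  zeros at y ∈ {8, 9}
  x = 5: [0↦5, 1↦10, 2↦3, 3↦6, 4↦8, 5↦9, 6↦9, 7↦8, 8↦6, 9↦3, 10↦10]  zeros at y ∈ ∅
  x = 6: [0↦3, 1↦6, 2↦6, 3↦3, 4↦8, 5↦10, 6↦9, 7↦5, 8↦9, 9↦10, 10↦8]  zeros at y ∈ ∅
  x = 7: [0↦2, 1↦10, 2↦2, 3↦0, 4↦4, 5↦3, 6↦8, 7↦8, 8↦3, 9↦4, 10↦0]  zeros at y ∈ {3, 10}
  x = 8: [0↦7, 1↦5, 2↦7, 3↦2, 4↦1, 5↦4, 6↦0, 7↦0, 8↦4, 9↦1, 10↦2]  zeros at y ∈ {6, 7}
  x = 9: [0↦1, 1↦7, 2↦4, 3↦3, 4↦4, 5↦7, 6↦1, 7↦8, 8↦6, 9↦6, 10↦8]  zeros at y ∈ ∅
  x = 10: [0↦0, 1↦10, 2↦9, 3↦8, 4↦7, 5↦6, 6↦5, 7↦4, 8↦3, 9↦2, 10↦1]  zeros at y ∈ {0}
Collecting zeros: affine points = {(0, 3), (0, 8), (1, 0), (1, 4), (2, 0), (2, 4), (3, 1), (3, 2), (4, 8), (4, 9), (7, 3), (7, 10), (8, 6), (8, 7), (10, 0)}.
Total count |C(F_11)_aff| = 15.


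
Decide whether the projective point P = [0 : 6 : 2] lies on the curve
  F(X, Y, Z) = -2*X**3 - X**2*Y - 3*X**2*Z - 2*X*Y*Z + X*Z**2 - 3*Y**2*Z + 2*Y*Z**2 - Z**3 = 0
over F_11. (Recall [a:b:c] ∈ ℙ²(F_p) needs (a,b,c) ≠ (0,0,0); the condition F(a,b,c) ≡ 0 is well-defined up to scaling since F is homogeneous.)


F(0,6,2) ≡ 0 (mod 11); P is on the curve.

Evaluate F(0, 6, 2) term-by-term (mod 11).
  -2*X**3 ↦ -2·0·1·1 = 0
  -X**2*Y ↦ -1·0·6·1 = 0
  -3*X**2*Z ↦ -3·0·1·2 = 0
  -2*X*Y*Z ↦ -2·0·6·2 = 0
  X*Z**2 ↦ 1·0·1·4 = 0
  -3*Y**2*Z ↦ -3·1·36·2 = -216
  2*Y*Z**2 ↦ 2·1·6·4 = 48
  -Z**3 ↦ -1·1·1·8 = -8
Sum: F(0, 6, 2) = (0) + (0) + (0) + (0) + (0) + (-216) + (48) + (-8) = -176.
Reducing mod 11: -176 ≡ 0 (mod 11).
Since F(a, b, c) ≡ 0 (mod 11), P lies on the curve.


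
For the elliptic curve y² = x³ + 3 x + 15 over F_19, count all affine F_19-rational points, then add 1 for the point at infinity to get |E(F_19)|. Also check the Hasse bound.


Affine points = {(1, 0), (8, 0), (9, 7), (9, 12), (10, 0), (11, 7), (11, 12), (13, 3), (13, 16), (16, 6), (16, 13), (17, 1), (17, 18), (18, 7), (18, 12)}; affine count = 15; |E(F_19)| = 16.

Discriminant check: Δ ∝ 4a³ + 27b² = 4·3³ + 27·15² = 4·27 + 27·225 ≡ 8 (mod 19). Nonzero ⇒ E is nonsingular.
For each x ∈ F_19, compute rhs = x³ + 3·x + 15 mod 19, then count y ∈ F_19 with y² ≡ rhs.
  x = 0: rhs = 15, matching y values: none (0 points).
  x = 1: rhs = 0, matching y values: 0 (1 points).
  x = 2: rhs = 10, matching y values: none (0 points).
  x = 3: rhs = 13, matching y values: none (0 points).
  x = 4: rhs = 15, matching y values: none (0 points).
  x = 5: rhs = 3, matching y values: none (0 points).
  x = 6: rhs = 2, matching y values: none (0 points).
  x = 7: rhs = 18, matching y values: none (0 points).
  x = 8: rhs = 0, matching y values: 0 (1 points).
  x = 9: rhs = 11, matching y values: 7, 12 (2 points).
  x = 10: rhs = 0, matching y values: 0 (1 points).
  x = 11: rhs = 11, matching y values: 7, 12 (2 points).
  x = 12: rhs = 12, matching y values: none (0 points).
  x = 13: rhs = 9, matching y values: 3, 16 (2 points).
  x = 14: rhs = 8, matching y values: none (0 points).
  x = 15: rhs = 15, matching y values: none (0 points).
  x = 16: rhs = 17, matching y values: 6, 13 (2 points).
  x = 17: rhs = 1, matching y values: 1, 18 (2 points).
  x = 18: rhs = 11, matching y values: 7, 12 (2 points).
Total affine count: 15.
Full point count |E(F_19)| = 15 + 1 = 16.
Hasse bound: |16 − (19+1)| = |-4| = 4 ≤ 2√19 ≈ 8.7178 ✓.


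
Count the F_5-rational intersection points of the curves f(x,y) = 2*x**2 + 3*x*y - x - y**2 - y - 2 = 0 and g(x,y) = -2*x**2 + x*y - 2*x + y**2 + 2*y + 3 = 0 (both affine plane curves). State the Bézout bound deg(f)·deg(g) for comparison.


Common zeros: {(3, 1), (4, 3)}; count = 2; Bézout bound = 4.

deg(f) = 2, deg(g) = 2, so Bézout bound = 4.
Scan x ∈ F_5. For each x, list the y ∈ F_5 with f(x, y) ≡ 0 and those with g(x, y) ≡ 0 (mod 5); the common zeros in that column are the intersection.
  x = 0: f ≡ 0 at y ∈ ∅; g ≡ 0 at y ∈ ∅; common: ∅.
  x = 1: f ≡ 0 at y ∈ {1}; g ≡ 0 at y ∈ ∅; common: ∅.
  x = 2: f ≡ 0 at y ∈ {2, 3}; g ≡ 0 at y ∈ ∅; common: ∅.
  x = 3: f ≡ 0 at y ∈ {1, 2}; g ≡ 0 at y ∈ {1, 4}; common: {1}.
  x = 4: f ≡ 0 at y ∈ {3}; g ≡ 0 at y ∈ {1, 3}; common: {3}.
Collecting: common zeros = {(3, 1), (4, 3)}, so the count is 2.
Comparison with the Bézout bound: 2 ≤ 4 = deg(f)·deg(g), as expected for curves with no common component (the affine F_5-count falls short of the bound because intersections may lie at infinity, over extension fields, or carry multiplicity).


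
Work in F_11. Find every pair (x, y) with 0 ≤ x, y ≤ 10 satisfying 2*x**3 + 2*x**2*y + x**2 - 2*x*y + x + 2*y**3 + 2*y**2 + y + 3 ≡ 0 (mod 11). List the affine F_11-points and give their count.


Affine F_11-points: {(0, 5), (1, 2), (1, 6), (5, 10), (7, 10), (9, 0), (10, 3)}; count = 7.

For each of the 121 pairs (x, y) ∈ F_11², evaluate f(x, y) mod 11. Record the zeros.
  x = 0: [0↦3, 1↦8, 2↦7, 3↦1, 4↦2, 5↦0, 6↦7, 7↦2, 8↦8, 9↦4, 10↦2]  zeros at y ∈ {5}
  x = 1: [0↦7, 1↦1, 2↦0, 3↦5, 4↦6, 5↦4, 6↦0, 7↦6, 8↦1, 9↦8, 10↦6]  zeros at y ∈ {2, 6}
  x = 2: [0↦3, 1↦1, 2↦4, 3↦2, 4↦7, 5↦9, 6↦9, 7↦8, 8↦7, 9↦7, 10↦9]  zeros at y ∈ ∅
  x = 3: [0↦3, 1↦9, 2↦9, 3↦4, 4↦6, 5↦5, 6↦2, 7↦9, 8↦5, 9↦2, 10↦1]  zeros at y ∈ ∅
  x = 4: [0↦8, 1↦4, 2↦5, 3↦1, 4↦4, 5↦4, 6↦2, 7↦10, 8↦7, 9↦5, 10↦5]  zeros at y ∈ ∅
  x = 5: [0↦8, 1↦9, 2↦4, 3↦5, 4↦2, 5↦7, 6↦10, 7↦1, 8↦3, 9↦6, 10↦0]  zeros at y ∈ {10}
  x = 6: [0↦4, 1↦3, 2↦7, 3↦6, 4↦1, 5↦4, 6↦5, 7↦5, 8↦5, 9↦6, 10↦9]  zeros at y ∈ ∅
  x = 7: [0↦8, 1↦9, 2↦4, 3↦5, 4↦2, 5↦7, 6↦10, 7↦1, 8↦3, 9↦6, 10↦0]  zeros at y ∈ {10}
  x = 8: [0↦10, 1↦6, 2↦7, 3↦3, 4↦6, 5↦6, 6↦4, 7↦1, 8↦9, 9↦7, 10↦7]  zeros at y ∈ ∅
  x = 9: [0↦0, 1↦6, 2↦6, 3↦1, 4↦3, 5↦2, 6↦10, 7↦6, 8↦2, 9↦10, 10↦9]  zeros at y ∈ {0}
  x = 10: [0↦1, 1↦10, 2↦2, 3↦0, 4↦5, 5↦7, 6↦7, 7↦6, 8↦5, 9↦5, 10↦7]  zeros at y ∈ {3}
Collecting zeros: affine points = {(0, 5), (1, 2), (1, 6), (5, 10), (7, 10), (9, 0), (10, 3)}.
Total count |C(F_11)_aff| = 7.


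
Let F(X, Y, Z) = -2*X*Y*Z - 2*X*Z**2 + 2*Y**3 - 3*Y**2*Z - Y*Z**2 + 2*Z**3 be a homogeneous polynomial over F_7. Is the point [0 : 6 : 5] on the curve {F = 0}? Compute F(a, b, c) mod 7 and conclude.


F(0,6,5) ≡ 6 (mod 7); P is NOT on the curve.

Evaluate F(0, 6, 5) term-by-term (mod 7).
  -2*X*Y*Z ↦ -2·0·6·5 = 0
  -2*X*Z**2 ↦ -2·0·1·25 = 0
  2*Y**3 ↦ 2·1·216·1 = 432
  -3*Y**2*Z ↦ -3·1·36·5 = -540
  -Y*Z**2 ↦ -1·1·6·25 = -150
  2*Z**3 ↦ 2·1·1·125 = 250
Sum: F(0, 6, 5) = (0) + (0) + (432) + (-540) + (-150) + (250) = -8.
Reducing mod 7: -8 ≡ 6 (mod 7).
Since F(a, b, c) ≡ 6 ≠ 0 (mod 7), P does NOT lie on the curve.


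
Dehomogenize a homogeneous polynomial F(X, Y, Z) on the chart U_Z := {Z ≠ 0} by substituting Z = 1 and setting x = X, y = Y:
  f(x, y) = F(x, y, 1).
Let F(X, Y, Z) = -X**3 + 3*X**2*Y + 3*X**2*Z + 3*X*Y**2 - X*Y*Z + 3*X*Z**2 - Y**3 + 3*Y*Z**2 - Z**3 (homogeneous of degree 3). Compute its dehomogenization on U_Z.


f(x, y) = -x**3 + 3*x**2*y + 3*x**2 + 3*x*y**2 - x*y + 3*x - y**3 + 3*y - 1

On U_Z we set Z = 1. Each monomial c·X^i·Y^j·Z^k in F becomes c·x^i·y^j·1^k = c·x^i·y^j.
Substituting Z = 1: F(X, Y, 1) = -x**3 + 3*x**2*y + 3*x**2 + 3*x*y**2 - x*y + 3*x - y**3 + 3*y - 1.
Note: deg(f) ≤ deg(F) = 3; strict inequality happens when F is divisible by Z (lost terms).


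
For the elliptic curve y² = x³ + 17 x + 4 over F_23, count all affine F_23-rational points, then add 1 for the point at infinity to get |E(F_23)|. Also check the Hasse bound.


Affine points = {(0, 2), (0, 21), (2, 0), (3, 6), (3, 17), (6, 0), (7, 11), (7, 12), (8, 10), (8, 13), (9, 9), (9, 14), (10, 1), (10, 22), (11, 2), (11, 21), (12, 2), (12, 21), (15, 0), (16, 5), (16, 18), (17, 10), (17, 13), (18, 1), (18, 22), (20, 8), (20, 15), (21, 10), (21, 13), (22, 3), (22, 20)}; affine count = 31; |E(F_23)| = 32.

Discriminant check: Δ ∝ 4a³ + 27b² = 4·17³ + 27·4² = 4·4913 + 27·16 ≡ 5 (mod 23). Nonzero ⇒ E is nonsingular.
For each x ∈ F_23, compute rhs = x³ + 17·x + 4 mod 23, then count y ∈ F_23 with y² ≡ rhs.
  x = 0: rhs = 4, matching y values: 2, 21 (2 points).
  x = 1: rhs = 22, matching y values: none (0 points).
  x = 2: rhs = 0, matching y values: 0 (1 points).
  x = 3: rhs = 13, matching y values: 6, 17 (2 points).
  x = 4: rhs = 21, matching y values: none (0 points).
  x = 5: rhs = 7, matching y values: none (0 points).
  x = 6: rhs = 0, matching y values: 0 (1 points).
  x = 7: rhs = 6, matching y values: 11, 12 (2 points).
  x = 8: rhs = 8, matching y values: 10, 13 (2 points).
  x = 9: rhs = 12, matching y values: 9, 14 (2 points).
  x = 10: rhs = 1, matching y values: 1, 22 (2 points).
  x = 11: rhs = 4, matching y values: 2, 21 (2 points).
  x = 12: rhs = 4, matching y values: 2, 21 (2 points).
  x = 13: rhs = 7, matching y values: none (0 points).
  x = 14: rhs = 19, matching y values: none (0 points).
  x = 15: rhs = 0, matching y values: 0 (1 points).
  x = 16: rhs = 2, matching y values: 5, 18 (2 points).
  x = 17: rhs = 8, matching y values: 10, 13 (2 points).
  x = 18: rhs = 1, matching y values: 1, 22 (2 points).
  x = 19: rhs = 10, matching y values: none (0 points).
  x = 20: rhs = 18, matching y values: 8, 15 (2 points).
  x = 21: rhs = 8, matching y values: 10, 13 (2 points).
  x = 22: rhs = 9, matching y values: 3, 20 (2 points).
Total affine count: 31.
Full point count |E(F_23)| = 31 + 1 = 32.
Hasse bound: |32 − (23+1)| = |8| = 8 ≤ 2√23 ≈ 9.5917 ✓.


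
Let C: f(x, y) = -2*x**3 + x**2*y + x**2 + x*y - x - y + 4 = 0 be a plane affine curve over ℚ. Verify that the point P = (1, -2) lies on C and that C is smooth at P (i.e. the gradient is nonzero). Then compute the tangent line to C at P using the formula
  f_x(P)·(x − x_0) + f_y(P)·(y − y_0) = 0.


Tangent line at P: -11*x + y + 13 = 0.

Step 1: f(1, -2) = 0, so P lies on C.
Step 2: partial derivatives
  f_x(x, y) = -6*x**2 + 2*x*y + 2*x + y - 1, f_y(x, y) = x**2 + x - 1.
  f_x(P) = -11, f_y(P) = 1 (gradient nonzero, so P is smooth).
Step 3: tangent line at P: -11·(x − 1) + 1·(y − -2) = 0.
Expanding: -11*x + y + 13 = 0.


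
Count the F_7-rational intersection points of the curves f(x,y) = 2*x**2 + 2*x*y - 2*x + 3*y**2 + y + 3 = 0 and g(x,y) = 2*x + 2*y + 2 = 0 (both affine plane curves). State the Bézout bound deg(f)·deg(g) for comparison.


Common zeros: {(3, 3), (6, 0)}; count = 2; Bézout bound = 2.

deg(f) = 2, deg(g) = 1, so Bézout bound = 2.
Scan x ∈ F_7. For each x, list the y ∈ F_7 with f(x, y) ≡ 0 and those with g(x, y) ≡ 0 (mod 7); the common zeros in that column are the intersection.
  x = 0: f ≡ 0 at y ∈ {1}; g ≡ 0 at y ∈ {6}; common: ∅.
  x = 1: f ≡ 0 at y ∈ {2, 4}; g ≡ 0 at y ∈ {5}; common: ∅.
  x = 2: f ≡ 0 at y ∈ {0, 3}; g ≡ 0 at y ∈ {4}; common: ∅.
  x = 3: f ≡ 0 at y ∈ {3, 4}; g ≡ 0 at y ∈ {3}; common: {3}.
  x = 4: f ≡ 0 at y ∈ {5, 6}; g ≡ 0 at y ∈ {2}; common: ∅.
  x = 5: f ≡ 0 at y ∈ {2, 6}; g ≡ 0 at y ∈ {1}; common: ∅.
  x = 6: f ≡ 0 at y ∈ {0, 5}; g ≡ 0 at y ∈ {0}; common: {0}.
Collecting: common zeros = {(3, 3), (6, 0)}, so the count is 2.
Comparison with the Bézout bound: 2 ≤ 2 = deg(f)·deg(g), as expected for curves with no common component (the bound is attained).


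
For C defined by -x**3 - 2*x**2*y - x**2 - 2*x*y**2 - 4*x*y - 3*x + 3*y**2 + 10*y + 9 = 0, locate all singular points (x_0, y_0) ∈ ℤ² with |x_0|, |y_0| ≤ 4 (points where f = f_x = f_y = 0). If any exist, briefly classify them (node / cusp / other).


Singular points: {(1, -2)}; classification: cusp.

Compute partial derivatives:
  f_x = -3*x**2 - 4*x*y - 2*x - 2*y**2 - 4*y - 3.
  f_y = -2*x**2 - 4*x*y - 4*x + 6*y + 10.
Scan x_0 ∈ {−4, ..., 4}. For each x_0, f_y(x_0, y) is a polynomial in y; find its integer roots y ∈ {−4, ..., 4}, then test f_x and f at those candidates.
  x = -4: f_y(-4, y) = 22*y - 6; no integer root y with |y| ≤ 4.
  x = -3: f_y(-3, y) = 18*y + 4; no integer root y with |y| ≤ 4.
  x = -2: f_y(-2, y) = 14*y + 10; no integer root y with |y| ≤ 4.
  x = -1: f_y(-1, y) = 10*y + 12; no integer root y with |y| ≤ 4.
  x = 0: f_y(0, y) = 6*y + 10; no integer root y with |y| ≤ 4.
  x = 1: f_y(1, y) = 2*y + 4; vanishes at y ∈ {-2}. (1, -2): f_x = 0, f = 0 — SINGULAR.
  x = 2: f_y(2, y) = -2*y - 6; vanishes at y ∈ {-3}. (2, -3): f_x = -1 ≠ 0.
  x = 3: f_y(3, y) = -6*y - 20; no integer root y with |y| ≤ 4.
  x = 4: f_y(4, y) = -10*y - 38; no integer root y with |y| ≤ 4.
Only singular point on the grid: (1, -2).
Classify: substitute x = 1 + u, y = -2 + v and expand: f = -u**3 - 2*u**2*v - 2*u*v**2 + v**2.
No constant or linear terms (consistent with a singular point). Quadratic part: v**2. Cubic part: -u**3 - 2*u**2*v - 2*u*v**2.
The quadratic part v**2 is a perfect square, so there is a single (double) tangent line v = 0, i.e. y = -2. Restricting the cubic part to that line (v = 0) leaves -u**3 ≠ 0, so f is not divisible by v and the branch is v² ≈ u**3 to lowest order — this is a cusp.
Classification: cusp.


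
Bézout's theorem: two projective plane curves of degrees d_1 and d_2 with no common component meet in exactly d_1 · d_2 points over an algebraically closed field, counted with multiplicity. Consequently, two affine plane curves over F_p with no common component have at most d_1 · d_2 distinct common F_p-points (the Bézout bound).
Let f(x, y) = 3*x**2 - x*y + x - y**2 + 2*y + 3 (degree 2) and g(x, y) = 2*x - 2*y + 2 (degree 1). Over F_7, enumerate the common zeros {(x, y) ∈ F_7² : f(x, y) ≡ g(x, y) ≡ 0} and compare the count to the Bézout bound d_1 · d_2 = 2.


Common zeros: ∅; count = 0; Bézout bound = 2.

deg(f) = 2, deg(g) = 1, so Bézout bound = 2.
Scan x ∈ F_7. For each x, list the y ∈ F_7 with f(x, y) ≡ 0 and those with g(x, y) ≡ 0 (mod 7); the common zeros in that column are the intersection.
  x = 0: f ≡ 0 at y ∈ {3, 6}; g ≡ 0 at y ∈ {1}; common: ∅.
  x = 1: f ≡ 0 at y ∈ {0, 1}; g ≡ 0 at y ∈ {2}; common: ∅.
  x = 2: f ≡ 0 at y ∈ ∅; g ≡ 0 at y ∈ {3}; common: ∅.
  x = 3: f ≡ 0 at y ∈ {3}; g ≡ 0 at y ∈ {4}; common: ∅.
  x = 4: f ≡ 0 at y ∈ {6}; g ≡ 0 at y ∈ {5}; common: ∅.
  x = 5: f ≡ 0 at y ∈ ∅; g ≡ 0 at y ∈ {6}; common: ∅.
  x = 6: f ≡ 0 at y ∈ {1, 2}; g ≡ 0 at y ∈ {0}; common: ∅.
Collecting: common zeros = ∅, so the count is 0.
Comparison with the Bézout bound: 0 ≤ 2 = deg(f)·deg(g), as expected for curves with no common component (the affine F_7-count falls short of the bound because intersections may lie at infinity, over extension fields, or carry multiplicity).


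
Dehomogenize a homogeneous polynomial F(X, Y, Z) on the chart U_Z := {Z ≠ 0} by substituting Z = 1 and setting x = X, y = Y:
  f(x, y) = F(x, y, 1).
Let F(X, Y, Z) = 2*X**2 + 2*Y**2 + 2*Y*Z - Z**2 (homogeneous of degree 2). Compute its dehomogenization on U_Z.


f(x, y) = 2*x**2 + 2*y**2 + 2*y - 1

On U_Z we set Z = 1. Each monomial c·X^i·Y^j·Z^k in F becomes c·x^i·y^j·1^k = c·x^i·y^j.
Substituting Z = 1: F(X, Y, 1) = 2*x**2 + 2*y**2 + 2*y - 1.
Note: deg(f) ≤ deg(F) = 2; strict inequality happens when F is divisible by Z (lost terms).


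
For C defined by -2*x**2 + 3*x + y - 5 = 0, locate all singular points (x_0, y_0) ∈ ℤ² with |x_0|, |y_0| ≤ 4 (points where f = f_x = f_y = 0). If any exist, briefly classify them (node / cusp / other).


No singular points in the scanned grid; C is smooth there.

Compute partial derivatives:
  f_x = 3 - 4*x.
  f_y = 1.
f_y = 1 is a nonzero constant, so f_y never vanishes: no point (x, y) can satisfy f = f_x = f_y = 0. In particular no (x, y) ∈ {−4, ..., 4}² is singular; the curve is smooth.


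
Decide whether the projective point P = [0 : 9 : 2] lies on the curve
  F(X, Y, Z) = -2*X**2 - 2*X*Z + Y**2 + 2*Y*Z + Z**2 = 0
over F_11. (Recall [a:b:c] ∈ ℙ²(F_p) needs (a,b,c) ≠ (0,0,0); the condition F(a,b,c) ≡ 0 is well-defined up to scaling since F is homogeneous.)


F(0,9,2) ≡ 0 (mod 11); P is on the curve.

Evaluate F(0, 9, 2) term-by-term (mod 11).
  -2*X**2 ↦ -2·0·1·1 = 0
  -2*X*Z ↦ -2·0·1·2 = 0
  Y**2 ↦ 1·1·81·1 = 81
  2*Y*Z ↦ 2·1·9·2 = 36
  Z**2 ↦ 1·1·1·4 = 4
Sum: F(0, 9, 2) = (0) + (0) + (81) + (36) + (4) = 121.
Reducing mod 11: 121 ≡ 0 (mod 11).
Since F(a, b, c) ≡ 0 (mod 11), P lies on the curve.


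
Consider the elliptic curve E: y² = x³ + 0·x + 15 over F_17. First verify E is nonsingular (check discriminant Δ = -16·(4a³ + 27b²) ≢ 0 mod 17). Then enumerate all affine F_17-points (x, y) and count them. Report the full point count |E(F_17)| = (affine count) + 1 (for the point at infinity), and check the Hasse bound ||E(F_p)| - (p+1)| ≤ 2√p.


Affine points = {(0, 7), (0, 10), (1, 4), (1, 13), (3, 5), (3, 12), (5, 2), (5, 15), (7, 1), (7, 16), (8, 0), (9, 8), (9, 9), (12, 3), (12, 14), (13, 6), (13, 11)}; affine count = 17; |E(F_17)| = 18.

Discriminant check: Δ ∝ 4a³ + 27b² = 4·0³ + 27·15² = 4·0 + 27·225 ≡ 6 (mod 17). Nonzero ⇒ E is nonsingular.
For each x ∈ F_17, compute rhs = x³ + 0·x + 15 mod 17, then count y ∈ F_17 with y² ≡ rhs.
  x = 0: rhs = 15, matching y values: 7, 10 (2 points).
  x = 1: rhs = 16, matching y values: 4, 13 (2 points).
  x = 2: rhs = 6, matching y values: none (0 points).
  x = 3: rhs = 8, matching y values: 5, 12 (2 points).
  x = 4: rhs = 11, matching y values: none (0 points).
  x = 5: rhs = 4, matching y values: 2, 15 (2 points).
  x = 6: rhs = 10, matching y values: none (0 points).
  x = 7: rhs = 1, matching y values: 1, 16 (2 points).
  x = 8: rhs = 0, matching y values: 0 (1 points).
  x = 9: rhs = 13, matching y values: 8, 9 (2 points).
  x = 10: rhs = 12, matching y values: none (0 points).
  x = 11: rhs = 3, matching y values: none (0 points).
  x = 12: rhs = 9, matching y values: 3, 14 (2 points).
  x = 13: rhs = 2, matching y values: 6, 11 (2 points).
  x = 14: rhs = 5, matching y values: none (0 points).
  x = 15: rhs = 7, matching y values: none (0 points).
  x = 16: rhs = 14, matching y values: none (0 points).
Total affine count: 17.
Full point count |E(F_17)| = 17 + 1 = 18.
Hasse bound: |18 − (17+1)| = |0| = 0 ≤ 2√17 ≈ 8.2462 ✓.


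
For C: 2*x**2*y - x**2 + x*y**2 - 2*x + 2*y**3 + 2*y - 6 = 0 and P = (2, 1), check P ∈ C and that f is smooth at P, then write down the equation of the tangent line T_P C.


Tangent line at P: 3*x + 20*y - 26 = 0.

Step 1: f(2, 1) = 0, so P lies on C.
Step 2: partial derivatives
  f_x(x, y) = 4*x*y - 2*x + y**2 - 2, f_y(x, y) = 2*x**2 + 2*x*y + 6*y**2 + 2.
  f_x(P) = 3, f_y(P) = 20 (gradient nonzero, so P is smooth).
Step 3: tangent line at P: 3·(x − 2) + 20·(y − 1) = 0.
Expanding: 3*x + 20*y - 26 = 0.


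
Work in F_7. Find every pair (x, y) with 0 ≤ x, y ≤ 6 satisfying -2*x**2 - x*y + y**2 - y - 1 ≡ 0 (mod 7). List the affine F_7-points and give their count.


Affine F_7-points: {(1, 3), (1, 6), (3, 5), (3, 6), (5, 1), (5, 5)}; count = 6.

For each of the 49 pairs (x, y) ∈ F_7², evaluate f(x, y) mod 7. Record the zeros.
  x = 0: [0↦6, 1↦6, 2↦1, 3↦5, 4↦4, 5↦5, 6↦1]  zeros at y ∈ ∅
  x = 1: [0↦4, 1↦3, 2↦4, 3↦0, 4↦5, 5↦5, 6↦0]  zeros at y ∈ {3, 6}
  x = 2: [0↦5, 1↦3, 2↦3, 3↦5, 4↦2, 5↦1, 6↦2]  zeros at y ∈ ∅
  x = 3: [0↦2, 1↦6, 2↦5, 3↦6, 4↦2, 5↦0, 6↦0]  zeros at y ∈ {5, 6}
  x = 4: [0↦2, 1↦5, 2↦3, 3↦3, 4↦5, 5↦2, 6↦1]  zeros at y ∈ ∅
  x = 5: [0↦5, 1↦0, 2↦4, 3↦3, 4↦4, 5↦0, 6↦5]  zeros at y ∈ {1, 5}
  x = 6: [0↦4, 1↦5, 2↦1, 3↦6, 4↦6, 5↦1, 6↦5]  zeros at y ∈ ∅
Collecting zeros: affine points = {(1, 3), (1, 6), (3, 5), (3, 6), (5, 1), (5, 5)}.
Total count |C(F_7)_aff| = 6.


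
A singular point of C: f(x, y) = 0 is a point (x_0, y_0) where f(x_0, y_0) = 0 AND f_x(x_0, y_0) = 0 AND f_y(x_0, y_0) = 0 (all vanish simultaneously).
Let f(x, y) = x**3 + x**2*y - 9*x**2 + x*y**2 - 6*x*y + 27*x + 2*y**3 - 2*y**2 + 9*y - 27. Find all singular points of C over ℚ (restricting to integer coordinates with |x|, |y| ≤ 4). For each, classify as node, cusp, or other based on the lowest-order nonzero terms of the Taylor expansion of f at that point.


Singular points: {(3, 0)}; classification: cusp.

Compute partial derivatives:
  f_x = 3*x**2 + 2*x*y - 18*x + y**2 - 6*y + 27.
  f_y = x**2 + 2*x*y - 6*x + 6*y**2 - 4*y + 9.
Scan x_0 ∈ {−4, ..., 4}. For each x_0, f_y(x_0, y) is a polynomial in y; find its integer roots y ∈ {−4, ..., 4}, then test f_x and f at those candidates.
  x = -4: f_y(-4, y) = 6*y**2 - 12*y + 49; no integer root y with |y| ≤ 4.
  x = -3: f_y(-3, y) = 6*y**2 - 10*y + 36; no integer root y with |y| ≤ 4.
  x = -2: f_y(-2, y) = 6*y**2 - 8*y + 25; no integer root y with |y| ≤ 4.
  x = -1: f_y(-1, y) = 6*y**2 - 6*y + 16; no integer root y with |y| ≤ 4.
  x = 0: f_y(0, y) = 6*y**2 - 4*y + 9; no integer root y with |y| ≤ 4.
  x = 1: f_y(1, y) = 6*y**2 - 2*y + 4; no integer root y with |y| ≤ 4.
  x = 2: f_y(2, y) = 6*y**2 + 1; no integer root y with |y| ≤ 4.
  x = 3: f_y(3, y) = 6*y**2 + 2*y; vanishes at y ∈ {0}. (3, 0): f_x = 0, f = 0 — SINGULAR.
  x = 4: f_y(4, y) = 6*y**2 + 4*y + 1; no integer root y with |y| ≤ 4.
Only singular point on the grid: (3, 0).
Classify: substitute x = 3 + u, y = 0 + v and expand: f = u**3 + u**2*v + u*v**2 + 2*v**3 + v**2.
No constant or linear terms (consistent with a singular point). Quadratic part: v**2. Cubic part: u**3 + u**2*v + u*v**2 + 2*v**3.
The quadratic part v**2 is a perfect square, so there is a single (double) tangent line v = 0, i.e. y = 0. Restricting the cubic part to that line (v = 0) leaves u**3 ≠ 0, so f is not divisible by v and the branch is v² ≈ -u**3 to lowest order — this is a cusp.
Classification: cusp.


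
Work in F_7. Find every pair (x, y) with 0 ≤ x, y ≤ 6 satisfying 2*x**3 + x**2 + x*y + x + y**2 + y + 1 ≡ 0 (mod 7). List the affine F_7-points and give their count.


Affine F_7-points: {(0, 2), (0, 4), (2, 5), (2, 6), (3, 5), (5, 3), (5, 5), (6, 1), (6, 6)}; count = 9.

For each of the 49 pairs (x, y) ∈ F_7², evaluate f(x, y) mod 7. Record the zeros.
  x = 0: [0↦1, 1↦3, 2↦0, 3↦6, 4↦0, 5↦3, 6↦1]  zeros at y ∈ {2, 4}
  x = 1: [0↦5, 1↦1, 2↦6, 3↦6, 4↦1, 5↦5, 6↦4]  zeros at y ∈ ∅
  x = 2: [0↦2, 1↦6, 2↦5, 3↦6, 4↦2, 5↦0, 6↦0]  zeros at y ∈ {5, 6}
  x = 3: [0↦4, 1↦2, 2↦2, 3↦4, 4↦1, 5↦0, 6↦1]  zeros at y ∈ {5}
  x = 4: [0↦2, 1↦1, 2↦2, 3↦5, 4↦3, 5↦3, 6↦5]  zeros at y ∈ ∅
  x = 5: [0↦1, 1↦1, 2↦3, 3↦0, 4↦6, 5↦0, 6↦3]  zeros at y ∈ {3, 5}
  x = 6: [0↦6, 1↦0, 2↦3, 3↦1, 4↦1, 5↦3, 6↦0]  zeros at y ∈ {1, 6}
Collecting zeros: affine points = {(0, 2), (0, 4), (2, 5), (2, 6), (3, 5), (5, 3), (5, 5), (6, 1), (6, 6)}.
Total count |C(F_7)_aff| = 9.


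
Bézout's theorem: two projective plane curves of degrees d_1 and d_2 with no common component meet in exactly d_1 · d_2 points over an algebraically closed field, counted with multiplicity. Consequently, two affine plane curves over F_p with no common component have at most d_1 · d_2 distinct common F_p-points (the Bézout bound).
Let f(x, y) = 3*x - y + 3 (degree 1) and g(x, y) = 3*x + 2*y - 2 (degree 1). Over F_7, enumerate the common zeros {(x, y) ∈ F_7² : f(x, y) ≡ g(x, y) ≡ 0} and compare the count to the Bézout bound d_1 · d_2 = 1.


Common zeros: {(5, 4)}; count = 1; Bézout bound = 1.

deg(f) = 1, deg(g) = 1, so Bézout bound = 1.
Scan x ∈ F_7. For each x, list the y ∈ F_7 with f(x, y) ≡ 0 and those with g(x, y) ≡ 0 (mod 7); the common zeros in that column are the intersection.
  x = 0: f ≡ 0 at y ∈ {3}; g ≡ 0 at y ∈ {1}; common: ∅.
  x = 1: f ≡ 0 at y ∈ {6}; g ≡ 0 at y ∈ {3}; common: ∅.
  x = 2: f ≡ 0 at y ∈ {2}; g ≡ 0 at y ∈ {5}; common: ∅.
  x = 3: f ≡ 0 at y ∈ {5}; g ≡ 0 at y ∈ {0}; common: ∅.
  x = 4: f ≡ 0 at y ∈ {1}; g ≡ 0 at y ∈ {2}; common: ∅.
  x = 5: f ≡ 0 at y ∈ {4}; g ≡ 0 at y ∈ {4}; common: {4}.
  x = 6: f ≡ 0 at y ∈ {0}; g ≡ 0 at y ∈ {6}; common: ∅.
Collecting: common zeros = {(5, 4)}, so the count is 1.
Comparison with the Bézout bound: 1 ≤ 1 = deg(f)·deg(g), as expected for curves with no common component (the bound is attained).


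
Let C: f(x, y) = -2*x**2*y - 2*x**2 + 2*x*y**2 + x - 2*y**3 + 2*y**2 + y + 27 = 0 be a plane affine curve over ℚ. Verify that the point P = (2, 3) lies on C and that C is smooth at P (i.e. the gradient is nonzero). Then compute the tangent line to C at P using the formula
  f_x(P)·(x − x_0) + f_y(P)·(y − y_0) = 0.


Tangent line at P: -13*x - 25*y + 101 = 0.

Step 1: f(2, 3) = 0, so P lies on C.
Step 2: partial derivatives
  f_x(x, y) = -4*x*y - 4*x + 2*y**2 + 1, f_y(x, y) = -2*x**2 + 4*x*y - 6*y**2 + 4*y + 1.
  f_x(P) = -13, f_y(P) = -25 (gradient nonzero, so P is smooth).
Step 3: tangent line at P: -13·(x − 2) + -25·(y − 3) = 0.
Expanding: -13*x - 25*y + 101 = 0.


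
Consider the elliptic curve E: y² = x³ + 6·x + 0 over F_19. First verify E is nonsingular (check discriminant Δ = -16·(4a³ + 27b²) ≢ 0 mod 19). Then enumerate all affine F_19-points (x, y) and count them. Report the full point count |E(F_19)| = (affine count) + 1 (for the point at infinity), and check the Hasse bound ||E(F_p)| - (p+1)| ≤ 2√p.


Affine points = {(0, 0), (1, 8), (1, 11), (2, 1), (2, 18), (3, 8), (3, 11), (6, 9), (6, 10), (7, 9), (7, 10), (8, 3), (8, 16), (9, 2), (9, 17), (14, 4), (14, 15), (15, 8), (15, 11)}; affine count = 19; |E(F_19)| = 20.

Discriminant check: Δ ∝ 4a³ + 27b² = 4·6³ + 27·0² = 4·216 + 27·0 ≡ 9 (mod 19). Nonzero ⇒ E is nonsingular.
For each x ∈ F_19, compute rhs = x³ + 6·x + 0 mod 19, then count y ∈ F_19 with y² ≡ rhs.
  x = 0: rhs = 0, matching y values: 0 (1 points).
  x = 1: rhs = 7, matching y values: 8, 11 (2 points).
  x = 2: rhs = 1, matching y values: 1, 18 (2 points).
  x = 3: rhs = 7, matching y values: 8, 11 (2 points).
  x = 4: rhs = 12, matching y values: none (0 points).
  x = 5: rhs = 3, matching y values: none (0 points).
  x = 6: rhs = 5, matching y values: 9, 10 (2 points).
  x = 7: rhs = 5, matching y values: 9, 10 (2 points).
  x = 8: rhs = 9, matching y values: 3, 16 (2 points).
  x = 9: rhs = 4, matching y values: 2, 17 (2 points).
  x = 10: rhs = 15, matching y values: none (0 points).
  x = 11: rhs = 10, matching y values: none (0 points).
  x = 12: rhs = 14, matching y values: none (0 points).
  x = 13: rhs = 14, matching y values: none (0 points).
  x = 14: rhs = 16, matching y values: 4, 15 (2 points).
  x = 15: rhs = 7, matching y values: 8, 11 (2 points).
  x = 16: rhs = 12, matching y values: none (0 points).
  x = 17: rhs = 18, matching y values: none (0 points).
  x = 18: rhs = 12, matching y values: none (0 points).
Total affine count: 19.
Full point count |E(F_19)| = 19 + 1 = 20.
Hasse bound: |20 − (19+1)| = |0| = 0 ≤ 2√19 ≈ 8.7178 ✓.


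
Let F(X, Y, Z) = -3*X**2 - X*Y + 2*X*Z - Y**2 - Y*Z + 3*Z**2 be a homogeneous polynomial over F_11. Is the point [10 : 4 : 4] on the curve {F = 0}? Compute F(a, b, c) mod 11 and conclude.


F(10,4,4) ≡ 9 (mod 11); P is NOT on the curve.

Evaluate F(10, 4, 4) term-by-term (mod 11).
  -3*X**2 ↦ -3·100·1·1 = -300
  -X*Y ↦ -1·10·4·1 = -40
  2*X*Z ↦ 2·10·1·4 = 80
  -Y**2 ↦ -1·1·16·1 = -16
  -Y*Z ↦ -1·1·4·4 = -16
  3*Z**2 ↦ 3·1·1·16 = 48
Sum: F(10, 4, 4) = (-300) + (-40) + (80) + (-16) + (-16) + (48) = -244.
Reducing mod 11: -244 ≡ 9 (mod 11).
Since F(a, b, c) ≡ 9 ≠ 0 (mod 11), P does NOT lie on the curve.
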